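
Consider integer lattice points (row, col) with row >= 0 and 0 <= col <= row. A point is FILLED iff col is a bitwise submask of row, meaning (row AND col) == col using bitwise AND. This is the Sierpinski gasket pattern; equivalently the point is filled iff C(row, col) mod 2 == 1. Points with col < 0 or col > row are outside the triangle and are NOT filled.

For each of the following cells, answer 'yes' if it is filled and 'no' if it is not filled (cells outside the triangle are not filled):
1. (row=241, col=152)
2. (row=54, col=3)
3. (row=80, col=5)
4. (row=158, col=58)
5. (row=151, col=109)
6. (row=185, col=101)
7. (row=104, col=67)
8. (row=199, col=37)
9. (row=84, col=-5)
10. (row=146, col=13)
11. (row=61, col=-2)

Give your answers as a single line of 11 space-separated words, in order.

(241,152): row=0b11110001, col=0b10011000, row AND col = 0b10010000 = 144; 144 != 152 -> empty
(54,3): row=0b110110, col=0b11, row AND col = 0b10 = 2; 2 != 3 -> empty
(80,5): row=0b1010000, col=0b101, row AND col = 0b0 = 0; 0 != 5 -> empty
(158,58): row=0b10011110, col=0b111010, row AND col = 0b11010 = 26; 26 != 58 -> empty
(151,109): row=0b10010111, col=0b1101101, row AND col = 0b101 = 5; 5 != 109 -> empty
(185,101): row=0b10111001, col=0b1100101, row AND col = 0b100001 = 33; 33 != 101 -> empty
(104,67): row=0b1101000, col=0b1000011, row AND col = 0b1000000 = 64; 64 != 67 -> empty
(199,37): row=0b11000111, col=0b100101, row AND col = 0b101 = 5; 5 != 37 -> empty
(84,-5): col outside [0, 84] -> not filled
(146,13): row=0b10010010, col=0b1101, row AND col = 0b0 = 0; 0 != 13 -> empty
(61,-2): col outside [0, 61] -> not filled

Answer: no no no no no no no no no no no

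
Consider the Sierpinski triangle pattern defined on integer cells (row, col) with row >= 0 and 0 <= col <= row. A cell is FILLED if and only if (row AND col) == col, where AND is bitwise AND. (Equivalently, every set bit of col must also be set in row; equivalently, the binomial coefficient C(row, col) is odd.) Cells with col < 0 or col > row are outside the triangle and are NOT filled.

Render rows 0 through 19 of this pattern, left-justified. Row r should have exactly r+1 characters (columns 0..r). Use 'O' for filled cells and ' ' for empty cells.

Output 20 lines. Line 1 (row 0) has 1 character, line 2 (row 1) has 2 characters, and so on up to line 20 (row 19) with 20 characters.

Answer: O
OO
O O
OOOO
O   O
OO  OO
O O O O
OOOOOOOO
O       O
OO      OO
O O     O O
OOOO    OOOO
O   O   O   O
OO  OO  OO  OO
O O O O O O O O
OOOOOOOOOOOOOOOO
O               O
OO              OO
O O             O O
OOOO            OOOO

Derivation:
r0=0: O
r1=1: OO
r2=10: O O
r3=11: OOOO
r4=100: O   O
r5=101: OO  OO
r6=110: O O O O
r7=111: OOOOOOOO
r8=1000: O       O
r9=1001: OO      OO
r10=1010: O O     O O
r11=1011: OOOO    OOOO
r12=1100: O   O   O   O
r13=1101: OO  OO  OO  OO
r14=1110: O O O O O O O O
r15=1111: OOOOOOOOOOOOOOOO
r16=10000: O               O
r17=10001: OO              OO
r18=10010: O O             O O
r19=10011: OOOO            OOOO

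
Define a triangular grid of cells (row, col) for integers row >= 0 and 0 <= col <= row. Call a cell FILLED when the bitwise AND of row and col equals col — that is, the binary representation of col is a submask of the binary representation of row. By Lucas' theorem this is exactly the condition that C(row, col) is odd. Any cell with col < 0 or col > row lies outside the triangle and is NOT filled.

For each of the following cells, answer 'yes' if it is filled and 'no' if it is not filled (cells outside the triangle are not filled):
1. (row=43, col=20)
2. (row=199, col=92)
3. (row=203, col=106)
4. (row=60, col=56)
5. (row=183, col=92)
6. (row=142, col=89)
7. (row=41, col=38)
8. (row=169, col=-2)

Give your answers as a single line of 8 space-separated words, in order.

(43,20): row=0b101011, col=0b10100, row AND col = 0b0 = 0; 0 != 20 -> empty
(199,92): row=0b11000111, col=0b1011100, row AND col = 0b1000100 = 68; 68 != 92 -> empty
(203,106): row=0b11001011, col=0b1101010, row AND col = 0b1001010 = 74; 74 != 106 -> empty
(60,56): row=0b111100, col=0b111000, row AND col = 0b111000 = 56; 56 == 56 -> filled
(183,92): row=0b10110111, col=0b1011100, row AND col = 0b10100 = 20; 20 != 92 -> empty
(142,89): row=0b10001110, col=0b1011001, row AND col = 0b1000 = 8; 8 != 89 -> empty
(41,38): row=0b101001, col=0b100110, row AND col = 0b100000 = 32; 32 != 38 -> empty
(169,-2): col outside [0, 169] -> not filled

Answer: no no no yes no no no no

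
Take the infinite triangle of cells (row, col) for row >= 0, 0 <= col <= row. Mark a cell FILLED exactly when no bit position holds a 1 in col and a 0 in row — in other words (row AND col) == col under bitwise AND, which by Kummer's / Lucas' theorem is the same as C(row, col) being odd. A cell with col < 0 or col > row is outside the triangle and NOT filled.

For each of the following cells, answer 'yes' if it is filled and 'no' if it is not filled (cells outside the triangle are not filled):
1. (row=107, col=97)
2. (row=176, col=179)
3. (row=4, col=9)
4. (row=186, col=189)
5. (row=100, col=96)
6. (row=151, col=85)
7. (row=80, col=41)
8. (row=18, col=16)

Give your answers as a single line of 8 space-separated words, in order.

(107,97): row=0b1101011, col=0b1100001, row AND col = 0b1100001 = 97; 97 == 97 -> filled
(176,179): col outside [0, 176] -> not filled
(4,9): col outside [0, 4] -> not filled
(186,189): col outside [0, 186] -> not filled
(100,96): row=0b1100100, col=0b1100000, row AND col = 0b1100000 = 96; 96 == 96 -> filled
(151,85): row=0b10010111, col=0b1010101, row AND col = 0b10101 = 21; 21 != 85 -> empty
(80,41): row=0b1010000, col=0b101001, row AND col = 0b0 = 0; 0 != 41 -> empty
(18,16): row=0b10010, col=0b10000, row AND col = 0b10000 = 16; 16 == 16 -> filled

Answer: yes no no no yes no no yes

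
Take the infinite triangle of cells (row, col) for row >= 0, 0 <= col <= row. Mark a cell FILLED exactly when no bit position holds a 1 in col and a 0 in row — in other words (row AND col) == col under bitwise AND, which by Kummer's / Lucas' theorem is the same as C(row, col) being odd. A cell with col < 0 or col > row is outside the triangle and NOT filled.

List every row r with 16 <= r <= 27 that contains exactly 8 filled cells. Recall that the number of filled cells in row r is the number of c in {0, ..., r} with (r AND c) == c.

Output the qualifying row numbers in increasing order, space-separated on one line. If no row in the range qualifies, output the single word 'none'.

Row r has 2^popcount(r) filled cells, so we need popcount(r) = log2(8) = 3.
Scan r = 16..27 and keep those with exactly 3 one-bits:
r=16=10000 popcount=1 -> skip
r=17=10001 popcount=2 -> skip
r=18=10010 popcount=2 -> skip
r=19=10011 popcount=3 -> KEEP
r=20=10100 popcount=2 -> skip
r=21=10101 popcount=3 -> KEEP
r=22=10110 popcount=3 -> KEEP
r=23=10111 popcount=4 -> skip
r=24=11000 popcount=2 -> skip
r=25=11001 popcount=3 -> KEEP
r=26=11010 popcount=3 -> KEEP
r=27=11011 popcount=4 -> skip
Kept rows: 19 21 22 25 26

Answer: 19 21 22 25 26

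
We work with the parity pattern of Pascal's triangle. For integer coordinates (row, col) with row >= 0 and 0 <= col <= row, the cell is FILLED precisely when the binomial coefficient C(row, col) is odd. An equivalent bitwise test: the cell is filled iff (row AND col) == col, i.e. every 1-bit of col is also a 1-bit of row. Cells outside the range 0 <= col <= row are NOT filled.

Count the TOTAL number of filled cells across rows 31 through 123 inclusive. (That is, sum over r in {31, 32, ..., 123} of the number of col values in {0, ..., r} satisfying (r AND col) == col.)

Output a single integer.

Answer: 1688

Derivation:
r31=11111 pc5: +32 =32
r32=100000 pc1: +2 =34
r33=100001 pc2: +4 =38
r34=100010 pc2: +4 =42
r35=100011 pc3: +8 =50
r36=100100 pc2: +4 =54
r37=100101 pc3: +8 =62
r38=100110 pc3: +8 =70
r39=100111 pc4: +16 =86
r40=101000 pc2: +4 =90
r41=101001 pc3: +8 =98
r42=101010 pc3: +8 =106
r43=101011 pc4: +16 =122
r44=101100 pc3: +8 =130
r45=101101 pc4: +16 =146
r46=101110 pc4: +16 =162
r47=101111 pc5: +32 =194
r48=110000 pc2: +4 =198
r49=110001 pc3: +8 =206
r50=110010 pc3: +8 =214
r51=110011 pc4: +16 =230
r52=110100 pc3: +8 =238
r53=110101 pc4: +16 =254
r54=110110 pc4: +16 =270
r55=110111 pc5: +32 =302
r56=111000 pc3: +8 =310
r57=111001 pc4: +16 =326
r58=111010 pc4: +16 =342
r59=111011 pc5: +32 =374
r60=111100 pc4: +16 =390
r61=111101 pc5: +32 =422
r62=111110 pc5: +32 =454
r63=111111 pc6: +64 =518
r64=1000000 pc1: +2 =520
r65=1000001 pc2: +4 =524
r66=1000010 pc2: +4 =528
r67=1000011 pc3: +8 =536
r68=1000100 pc2: +4 =540
r69=1000101 pc3: +8 =548
r70=1000110 pc3: +8 =556
r71=1000111 pc4: +16 =572
r72=1001000 pc2: +4 =576
r73=1001001 pc3: +8 =584
r74=1001010 pc3: +8 =592
r75=1001011 pc4: +16 =608
r76=1001100 pc3: +8 =616
r77=1001101 pc4: +16 =632
r78=1001110 pc4: +16 =648
r79=1001111 pc5: +32 =680
r80=1010000 pc2: +4 =684
r81=1010001 pc3: +8 =692
r82=1010010 pc3: +8 =700
r83=1010011 pc4: +16 =716
r84=1010100 pc3: +8 =724
r85=1010101 pc4: +16 =740
r86=1010110 pc4: +16 =756
r87=1010111 pc5: +32 =788
r88=1011000 pc3: +8 =796
r89=1011001 pc4: +16 =812
r90=1011010 pc4: +16 =828
r91=1011011 pc5: +32 =860
r92=1011100 pc4: +16 =876
r93=1011101 pc5: +32 =908
r94=1011110 pc5: +32 =940
r95=1011111 pc6: +64 =1004
r96=1100000 pc2: +4 =1008
r97=1100001 pc3: +8 =1016
r98=1100010 pc3: +8 =1024
r99=1100011 pc4: +16 =1040
r100=1100100 pc3: +8 =1048
r101=1100101 pc4: +16 =1064
r102=1100110 pc4: +16 =1080
r103=1100111 pc5: +32 =1112
r104=1101000 pc3: +8 =1120
r105=1101001 pc4: +16 =1136
r106=1101010 pc4: +16 =1152
r107=1101011 pc5: +32 =1184
r108=1101100 pc4: +16 =1200
r109=1101101 pc5: +32 =1232
r110=1101110 pc5: +32 =1264
r111=1101111 pc6: +64 =1328
r112=1110000 pc3: +8 =1336
r113=1110001 pc4: +16 =1352
r114=1110010 pc4: +16 =1368
r115=1110011 pc5: +32 =1400
r116=1110100 pc4: +16 =1416
r117=1110101 pc5: +32 =1448
r118=1110110 pc5: +32 =1480
r119=1110111 pc6: +64 =1544
r120=1111000 pc4: +16 =1560
r121=1111001 pc5: +32 =1592
r122=1111010 pc5: +32 =1624
r123=1111011 pc6: +64 =1688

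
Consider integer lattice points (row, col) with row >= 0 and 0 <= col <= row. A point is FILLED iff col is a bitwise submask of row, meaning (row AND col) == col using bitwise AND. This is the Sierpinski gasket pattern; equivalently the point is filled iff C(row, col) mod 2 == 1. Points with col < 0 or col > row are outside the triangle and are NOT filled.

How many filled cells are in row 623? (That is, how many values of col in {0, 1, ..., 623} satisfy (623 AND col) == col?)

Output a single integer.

623 in binary = 1001101111
popcount(623) = number of 1-bits in 1001101111 = 7
A col c satisfies (623 AND c) == c iff every set bit of c is also set in 623; each of the 7 set bits of 623 can independently be on or off in c.
count = 2^7 = 128

Answer: 128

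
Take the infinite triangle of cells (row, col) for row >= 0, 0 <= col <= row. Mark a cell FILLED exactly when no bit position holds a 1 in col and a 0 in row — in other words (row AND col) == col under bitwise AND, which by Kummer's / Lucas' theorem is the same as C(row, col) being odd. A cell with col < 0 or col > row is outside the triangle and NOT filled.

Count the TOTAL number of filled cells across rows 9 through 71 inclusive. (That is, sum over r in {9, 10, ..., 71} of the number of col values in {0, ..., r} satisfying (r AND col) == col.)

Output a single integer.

r9=1001 pc2: +4 =4
r10=1010 pc2: +4 =8
r11=1011 pc3: +8 =16
r12=1100 pc2: +4 =20
r13=1101 pc3: +8 =28
r14=1110 pc3: +8 =36
r15=1111 pc4: +16 =52
r16=10000 pc1: +2 =54
r17=10001 pc2: +4 =58
r18=10010 pc2: +4 =62
r19=10011 pc3: +8 =70
r20=10100 pc2: +4 =74
r21=10101 pc3: +8 =82
r22=10110 pc3: +8 =90
r23=10111 pc4: +16 =106
r24=11000 pc2: +4 =110
r25=11001 pc3: +8 =118
r26=11010 pc3: +8 =126
r27=11011 pc4: +16 =142
r28=11100 pc3: +8 =150
r29=11101 pc4: +16 =166
r30=11110 pc4: +16 =182
r31=11111 pc5: +32 =214
r32=100000 pc1: +2 =216
r33=100001 pc2: +4 =220
r34=100010 pc2: +4 =224
r35=100011 pc3: +8 =232
r36=100100 pc2: +4 =236
r37=100101 pc3: +8 =244
r38=100110 pc3: +8 =252
r39=100111 pc4: +16 =268
r40=101000 pc2: +4 =272
r41=101001 pc3: +8 =280
r42=101010 pc3: +8 =288
r43=101011 pc4: +16 =304
r44=101100 pc3: +8 =312
r45=101101 pc4: +16 =328
r46=101110 pc4: +16 =344
r47=101111 pc5: +32 =376
r48=110000 pc2: +4 =380
r49=110001 pc3: +8 =388
r50=110010 pc3: +8 =396
r51=110011 pc4: +16 =412
r52=110100 pc3: +8 =420
r53=110101 pc4: +16 =436
r54=110110 pc4: +16 =452
r55=110111 pc5: +32 =484
r56=111000 pc3: +8 =492
r57=111001 pc4: +16 =508
r58=111010 pc4: +16 =524
r59=111011 pc5: +32 =556
r60=111100 pc4: +16 =572
r61=111101 pc5: +32 =604
r62=111110 pc5: +32 =636
r63=111111 pc6: +64 =700
r64=1000000 pc1: +2 =702
r65=1000001 pc2: +4 =706
r66=1000010 pc2: +4 =710
r67=1000011 pc3: +8 =718
r68=1000100 pc2: +4 =722
r69=1000101 pc3: +8 =730
r70=1000110 pc3: +8 =738
r71=1000111 pc4: +16 =754

Answer: 754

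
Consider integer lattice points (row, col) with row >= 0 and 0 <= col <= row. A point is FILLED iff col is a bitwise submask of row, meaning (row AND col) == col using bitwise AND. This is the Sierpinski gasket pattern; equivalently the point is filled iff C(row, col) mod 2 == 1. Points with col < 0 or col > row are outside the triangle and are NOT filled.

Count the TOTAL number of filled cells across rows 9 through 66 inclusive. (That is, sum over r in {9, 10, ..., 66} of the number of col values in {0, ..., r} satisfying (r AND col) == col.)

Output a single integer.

r9=1001 pc2: +4 =4
r10=1010 pc2: +4 =8
r11=1011 pc3: +8 =16
r12=1100 pc2: +4 =20
r13=1101 pc3: +8 =28
r14=1110 pc3: +8 =36
r15=1111 pc4: +16 =52
r16=10000 pc1: +2 =54
r17=10001 pc2: +4 =58
r18=10010 pc2: +4 =62
r19=10011 pc3: +8 =70
r20=10100 pc2: +4 =74
r21=10101 pc3: +8 =82
r22=10110 pc3: +8 =90
r23=10111 pc4: +16 =106
r24=11000 pc2: +4 =110
r25=11001 pc3: +8 =118
r26=11010 pc3: +8 =126
r27=11011 pc4: +16 =142
r28=11100 pc3: +8 =150
r29=11101 pc4: +16 =166
r30=11110 pc4: +16 =182
r31=11111 pc5: +32 =214
r32=100000 pc1: +2 =216
r33=100001 pc2: +4 =220
r34=100010 pc2: +4 =224
r35=100011 pc3: +8 =232
r36=100100 pc2: +4 =236
r37=100101 pc3: +8 =244
r38=100110 pc3: +8 =252
r39=100111 pc4: +16 =268
r40=101000 pc2: +4 =272
r41=101001 pc3: +8 =280
r42=101010 pc3: +8 =288
r43=101011 pc4: +16 =304
r44=101100 pc3: +8 =312
r45=101101 pc4: +16 =328
r46=101110 pc4: +16 =344
r47=101111 pc5: +32 =376
r48=110000 pc2: +4 =380
r49=110001 pc3: +8 =388
r50=110010 pc3: +8 =396
r51=110011 pc4: +16 =412
r52=110100 pc3: +8 =420
r53=110101 pc4: +16 =436
r54=110110 pc4: +16 =452
r55=110111 pc5: +32 =484
r56=111000 pc3: +8 =492
r57=111001 pc4: +16 =508
r58=111010 pc4: +16 =524
r59=111011 pc5: +32 =556
r60=111100 pc4: +16 =572
r61=111101 pc5: +32 =604
r62=111110 pc5: +32 =636
r63=111111 pc6: +64 =700
r64=1000000 pc1: +2 =702
r65=1000001 pc2: +4 =706
r66=1000010 pc2: +4 =710

Answer: 710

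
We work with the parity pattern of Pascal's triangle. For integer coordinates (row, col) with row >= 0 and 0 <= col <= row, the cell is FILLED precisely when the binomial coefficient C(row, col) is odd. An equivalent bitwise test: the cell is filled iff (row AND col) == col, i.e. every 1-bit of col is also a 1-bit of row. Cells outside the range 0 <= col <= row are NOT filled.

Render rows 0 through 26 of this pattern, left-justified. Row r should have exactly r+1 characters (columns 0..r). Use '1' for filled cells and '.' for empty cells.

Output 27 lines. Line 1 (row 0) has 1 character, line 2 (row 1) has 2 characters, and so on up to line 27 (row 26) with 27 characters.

Answer: 1
11
1.1
1111
1...1
11..11
1.1.1.1
11111111
1.......1
11......11
1.1.....1.1
1111....1111
1...1...1...1
11..11..11..11
1.1.1.1.1.1.1.1
1111111111111111
1...............1
11..............11
1.1.............1.1
1111............1111
1...1...........1...1
11..11..........11..11
1.1.1.1.........1.1.1.1
11111111........11111111
1.......1.......1.......1
11......11......11......11
1.1.....1.1.....1.1.....1.1

Derivation:
r0=0: 1
r1=1: 11
r2=10: 1.1
r3=11: 1111
r4=100: 1...1
r5=101: 11..11
r6=110: 1.1.1.1
r7=111: 11111111
r8=1000: 1.......1
r9=1001: 11......11
r10=1010: 1.1.....1.1
r11=1011: 1111....1111
r12=1100: 1...1...1...1
r13=1101: 11..11..11..11
r14=1110: 1.1.1.1.1.1.1.1
r15=1111: 1111111111111111
r16=10000: 1...............1
r17=10001: 11..............11
r18=10010: 1.1.............1.1
r19=10011: 1111............1111
r20=10100: 1...1...........1...1
r21=10101: 11..11..........11..11
r22=10110: 1.1.1.1.........1.1.1.1
r23=10111: 11111111........11111111
r24=11000: 1.......1.......1.......1
r25=11001: 11......11......11......11
r26=11010: 1.1.....1.1.....1.1.....1.1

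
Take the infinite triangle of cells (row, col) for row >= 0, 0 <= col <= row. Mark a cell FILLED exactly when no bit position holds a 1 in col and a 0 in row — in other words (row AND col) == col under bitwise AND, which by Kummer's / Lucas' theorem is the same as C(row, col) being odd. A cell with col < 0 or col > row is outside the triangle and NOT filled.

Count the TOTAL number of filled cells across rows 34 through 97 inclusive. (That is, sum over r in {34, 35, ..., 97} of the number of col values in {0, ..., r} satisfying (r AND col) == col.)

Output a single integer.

Answer: 978

Derivation:
r34=100010 pc2: +4 =4
r35=100011 pc3: +8 =12
r36=100100 pc2: +4 =16
r37=100101 pc3: +8 =24
r38=100110 pc3: +8 =32
r39=100111 pc4: +16 =48
r40=101000 pc2: +4 =52
r41=101001 pc3: +8 =60
r42=101010 pc3: +8 =68
r43=101011 pc4: +16 =84
r44=101100 pc3: +8 =92
r45=101101 pc4: +16 =108
r46=101110 pc4: +16 =124
r47=101111 pc5: +32 =156
r48=110000 pc2: +4 =160
r49=110001 pc3: +8 =168
r50=110010 pc3: +8 =176
r51=110011 pc4: +16 =192
r52=110100 pc3: +8 =200
r53=110101 pc4: +16 =216
r54=110110 pc4: +16 =232
r55=110111 pc5: +32 =264
r56=111000 pc3: +8 =272
r57=111001 pc4: +16 =288
r58=111010 pc4: +16 =304
r59=111011 pc5: +32 =336
r60=111100 pc4: +16 =352
r61=111101 pc5: +32 =384
r62=111110 pc5: +32 =416
r63=111111 pc6: +64 =480
r64=1000000 pc1: +2 =482
r65=1000001 pc2: +4 =486
r66=1000010 pc2: +4 =490
r67=1000011 pc3: +8 =498
r68=1000100 pc2: +4 =502
r69=1000101 pc3: +8 =510
r70=1000110 pc3: +8 =518
r71=1000111 pc4: +16 =534
r72=1001000 pc2: +4 =538
r73=1001001 pc3: +8 =546
r74=1001010 pc3: +8 =554
r75=1001011 pc4: +16 =570
r76=1001100 pc3: +8 =578
r77=1001101 pc4: +16 =594
r78=1001110 pc4: +16 =610
r79=1001111 pc5: +32 =642
r80=1010000 pc2: +4 =646
r81=1010001 pc3: +8 =654
r82=1010010 pc3: +8 =662
r83=1010011 pc4: +16 =678
r84=1010100 pc3: +8 =686
r85=1010101 pc4: +16 =702
r86=1010110 pc4: +16 =718
r87=1010111 pc5: +32 =750
r88=1011000 pc3: +8 =758
r89=1011001 pc4: +16 =774
r90=1011010 pc4: +16 =790
r91=1011011 pc5: +32 =822
r92=1011100 pc4: +16 =838
r93=1011101 pc5: +32 =870
r94=1011110 pc5: +32 =902
r95=1011111 pc6: +64 =966
r96=1100000 pc2: +4 =970
r97=1100001 pc3: +8 =978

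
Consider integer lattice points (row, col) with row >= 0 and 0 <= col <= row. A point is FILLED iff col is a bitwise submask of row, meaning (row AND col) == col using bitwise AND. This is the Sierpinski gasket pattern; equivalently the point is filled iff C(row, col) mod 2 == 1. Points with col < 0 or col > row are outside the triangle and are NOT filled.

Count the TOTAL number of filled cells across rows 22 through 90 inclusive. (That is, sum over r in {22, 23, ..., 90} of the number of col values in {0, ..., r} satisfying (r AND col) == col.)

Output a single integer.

Answer: 928

Derivation:
r22=10110 pc3: +8 =8
r23=10111 pc4: +16 =24
r24=11000 pc2: +4 =28
r25=11001 pc3: +8 =36
r26=11010 pc3: +8 =44
r27=11011 pc4: +16 =60
r28=11100 pc3: +8 =68
r29=11101 pc4: +16 =84
r30=11110 pc4: +16 =100
r31=11111 pc5: +32 =132
r32=100000 pc1: +2 =134
r33=100001 pc2: +4 =138
r34=100010 pc2: +4 =142
r35=100011 pc3: +8 =150
r36=100100 pc2: +4 =154
r37=100101 pc3: +8 =162
r38=100110 pc3: +8 =170
r39=100111 pc4: +16 =186
r40=101000 pc2: +4 =190
r41=101001 pc3: +8 =198
r42=101010 pc3: +8 =206
r43=101011 pc4: +16 =222
r44=101100 pc3: +8 =230
r45=101101 pc4: +16 =246
r46=101110 pc4: +16 =262
r47=101111 pc5: +32 =294
r48=110000 pc2: +4 =298
r49=110001 pc3: +8 =306
r50=110010 pc3: +8 =314
r51=110011 pc4: +16 =330
r52=110100 pc3: +8 =338
r53=110101 pc4: +16 =354
r54=110110 pc4: +16 =370
r55=110111 pc5: +32 =402
r56=111000 pc3: +8 =410
r57=111001 pc4: +16 =426
r58=111010 pc4: +16 =442
r59=111011 pc5: +32 =474
r60=111100 pc4: +16 =490
r61=111101 pc5: +32 =522
r62=111110 pc5: +32 =554
r63=111111 pc6: +64 =618
r64=1000000 pc1: +2 =620
r65=1000001 pc2: +4 =624
r66=1000010 pc2: +4 =628
r67=1000011 pc3: +8 =636
r68=1000100 pc2: +4 =640
r69=1000101 pc3: +8 =648
r70=1000110 pc3: +8 =656
r71=1000111 pc4: +16 =672
r72=1001000 pc2: +4 =676
r73=1001001 pc3: +8 =684
r74=1001010 pc3: +8 =692
r75=1001011 pc4: +16 =708
r76=1001100 pc3: +8 =716
r77=1001101 pc4: +16 =732
r78=1001110 pc4: +16 =748
r79=1001111 pc5: +32 =780
r80=1010000 pc2: +4 =784
r81=1010001 pc3: +8 =792
r82=1010010 pc3: +8 =800
r83=1010011 pc4: +16 =816
r84=1010100 pc3: +8 =824
r85=1010101 pc4: +16 =840
r86=1010110 pc4: +16 =856
r87=1010111 pc5: +32 =888
r88=1011000 pc3: +8 =896
r89=1011001 pc4: +16 =912
r90=1011010 pc4: +16 =928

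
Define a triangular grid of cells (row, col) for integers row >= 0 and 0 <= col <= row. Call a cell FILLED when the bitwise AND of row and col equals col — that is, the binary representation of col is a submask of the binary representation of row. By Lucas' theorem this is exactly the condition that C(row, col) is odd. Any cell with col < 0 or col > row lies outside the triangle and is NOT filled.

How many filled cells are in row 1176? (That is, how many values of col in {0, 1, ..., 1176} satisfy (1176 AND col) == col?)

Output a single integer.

Answer: 16

Derivation:
1176 in binary = 10010011000
popcount(1176) = number of 1-bits in 10010011000 = 4
A col c satisfies (1176 AND c) == c iff every set bit of c is also set in 1176; each of the 4 set bits of 1176 can independently be on or off in c.
count = 2^4 = 16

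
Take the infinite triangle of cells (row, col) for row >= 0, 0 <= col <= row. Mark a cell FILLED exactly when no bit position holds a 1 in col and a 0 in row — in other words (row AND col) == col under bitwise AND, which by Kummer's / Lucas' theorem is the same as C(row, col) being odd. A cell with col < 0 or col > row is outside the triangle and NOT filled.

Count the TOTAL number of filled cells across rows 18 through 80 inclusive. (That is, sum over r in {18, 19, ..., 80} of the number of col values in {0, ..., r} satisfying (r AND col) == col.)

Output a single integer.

r18=10010 pc2: +4 =4
r19=10011 pc3: +8 =12
r20=10100 pc2: +4 =16
r21=10101 pc3: +8 =24
r22=10110 pc3: +8 =32
r23=10111 pc4: +16 =48
r24=11000 pc2: +4 =52
r25=11001 pc3: +8 =60
r26=11010 pc3: +8 =68
r27=11011 pc4: +16 =84
r28=11100 pc3: +8 =92
r29=11101 pc4: +16 =108
r30=11110 pc4: +16 =124
r31=11111 pc5: +32 =156
r32=100000 pc1: +2 =158
r33=100001 pc2: +4 =162
r34=100010 pc2: +4 =166
r35=100011 pc3: +8 =174
r36=100100 pc2: +4 =178
r37=100101 pc3: +8 =186
r38=100110 pc3: +8 =194
r39=100111 pc4: +16 =210
r40=101000 pc2: +4 =214
r41=101001 pc3: +8 =222
r42=101010 pc3: +8 =230
r43=101011 pc4: +16 =246
r44=101100 pc3: +8 =254
r45=101101 pc4: +16 =270
r46=101110 pc4: +16 =286
r47=101111 pc5: +32 =318
r48=110000 pc2: +4 =322
r49=110001 pc3: +8 =330
r50=110010 pc3: +8 =338
r51=110011 pc4: +16 =354
r52=110100 pc3: +8 =362
r53=110101 pc4: +16 =378
r54=110110 pc4: +16 =394
r55=110111 pc5: +32 =426
r56=111000 pc3: +8 =434
r57=111001 pc4: +16 =450
r58=111010 pc4: +16 =466
r59=111011 pc5: +32 =498
r60=111100 pc4: +16 =514
r61=111101 pc5: +32 =546
r62=111110 pc5: +32 =578
r63=111111 pc6: +64 =642
r64=1000000 pc1: +2 =644
r65=1000001 pc2: +4 =648
r66=1000010 pc2: +4 =652
r67=1000011 pc3: +8 =660
r68=1000100 pc2: +4 =664
r69=1000101 pc3: +8 =672
r70=1000110 pc3: +8 =680
r71=1000111 pc4: +16 =696
r72=1001000 pc2: +4 =700
r73=1001001 pc3: +8 =708
r74=1001010 pc3: +8 =716
r75=1001011 pc4: +16 =732
r76=1001100 pc3: +8 =740
r77=1001101 pc4: +16 =756
r78=1001110 pc4: +16 =772
r79=1001111 pc5: +32 =804
r80=1010000 pc2: +4 =808

Answer: 808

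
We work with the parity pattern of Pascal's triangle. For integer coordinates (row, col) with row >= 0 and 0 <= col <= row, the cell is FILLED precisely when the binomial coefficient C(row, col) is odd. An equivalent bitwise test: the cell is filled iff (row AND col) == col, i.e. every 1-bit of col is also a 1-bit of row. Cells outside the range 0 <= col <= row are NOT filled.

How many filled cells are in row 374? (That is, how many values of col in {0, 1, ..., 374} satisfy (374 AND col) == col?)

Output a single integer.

Answer: 64

Derivation:
374 in binary = 101110110
popcount(374) = number of 1-bits in 101110110 = 6
A col c satisfies (374 AND c) == c iff every set bit of c is also set in 374; each of the 6 set bits of 374 can independently be on or off in c.
count = 2^6 = 64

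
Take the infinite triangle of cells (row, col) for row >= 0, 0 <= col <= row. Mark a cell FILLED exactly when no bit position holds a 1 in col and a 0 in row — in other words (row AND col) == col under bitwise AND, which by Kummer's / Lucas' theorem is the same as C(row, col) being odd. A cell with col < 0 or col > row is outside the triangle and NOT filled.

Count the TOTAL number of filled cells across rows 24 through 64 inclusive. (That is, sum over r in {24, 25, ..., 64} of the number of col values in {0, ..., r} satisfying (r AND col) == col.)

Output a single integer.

Answer: 596

Derivation:
r24=11000 pc2: +4 =4
r25=11001 pc3: +8 =12
r26=11010 pc3: +8 =20
r27=11011 pc4: +16 =36
r28=11100 pc3: +8 =44
r29=11101 pc4: +16 =60
r30=11110 pc4: +16 =76
r31=11111 pc5: +32 =108
r32=100000 pc1: +2 =110
r33=100001 pc2: +4 =114
r34=100010 pc2: +4 =118
r35=100011 pc3: +8 =126
r36=100100 pc2: +4 =130
r37=100101 pc3: +8 =138
r38=100110 pc3: +8 =146
r39=100111 pc4: +16 =162
r40=101000 pc2: +4 =166
r41=101001 pc3: +8 =174
r42=101010 pc3: +8 =182
r43=101011 pc4: +16 =198
r44=101100 pc3: +8 =206
r45=101101 pc4: +16 =222
r46=101110 pc4: +16 =238
r47=101111 pc5: +32 =270
r48=110000 pc2: +4 =274
r49=110001 pc3: +8 =282
r50=110010 pc3: +8 =290
r51=110011 pc4: +16 =306
r52=110100 pc3: +8 =314
r53=110101 pc4: +16 =330
r54=110110 pc4: +16 =346
r55=110111 pc5: +32 =378
r56=111000 pc3: +8 =386
r57=111001 pc4: +16 =402
r58=111010 pc4: +16 =418
r59=111011 pc5: +32 =450
r60=111100 pc4: +16 =466
r61=111101 pc5: +32 =498
r62=111110 pc5: +32 =530
r63=111111 pc6: +64 =594
r64=1000000 pc1: +2 =596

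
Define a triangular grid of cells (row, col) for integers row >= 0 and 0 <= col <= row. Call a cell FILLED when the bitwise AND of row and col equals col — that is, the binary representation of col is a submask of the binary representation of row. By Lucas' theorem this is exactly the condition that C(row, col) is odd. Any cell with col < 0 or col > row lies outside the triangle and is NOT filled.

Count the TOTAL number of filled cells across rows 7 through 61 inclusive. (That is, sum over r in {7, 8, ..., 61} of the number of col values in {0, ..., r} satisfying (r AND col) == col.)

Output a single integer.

r7=111 pc3: +8 =8
r8=1000 pc1: +2 =10
r9=1001 pc2: +4 =14
r10=1010 pc2: +4 =18
r11=1011 pc3: +8 =26
r12=1100 pc2: +4 =30
r13=1101 pc3: +8 =38
r14=1110 pc3: +8 =46
r15=1111 pc4: +16 =62
r16=10000 pc1: +2 =64
r17=10001 pc2: +4 =68
r18=10010 pc2: +4 =72
r19=10011 pc3: +8 =80
r20=10100 pc2: +4 =84
r21=10101 pc3: +8 =92
r22=10110 pc3: +8 =100
r23=10111 pc4: +16 =116
r24=11000 pc2: +4 =120
r25=11001 pc3: +8 =128
r26=11010 pc3: +8 =136
r27=11011 pc4: +16 =152
r28=11100 pc3: +8 =160
r29=11101 pc4: +16 =176
r30=11110 pc4: +16 =192
r31=11111 pc5: +32 =224
r32=100000 pc1: +2 =226
r33=100001 pc2: +4 =230
r34=100010 pc2: +4 =234
r35=100011 pc3: +8 =242
r36=100100 pc2: +4 =246
r37=100101 pc3: +8 =254
r38=100110 pc3: +8 =262
r39=100111 pc4: +16 =278
r40=101000 pc2: +4 =282
r41=101001 pc3: +8 =290
r42=101010 pc3: +8 =298
r43=101011 pc4: +16 =314
r44=101100 pc3: +8 =322
r45=101101 pc4: +16 =338
r46=101110 pc4: +16 =354
r47=101111 pc5: +32 =386
r48=110000 pc2: +4 =390
r49=110001 pc3: +8 =398
r50=110010 pc3: +8 =406
r51=110011 pc4: +16 =422
r52=110100 pc3: +8 =430
r53=110101 pc4: +16 =446
r54=110110 pc4: +16 =462
r55=110111 pc5: +32 =494
r56=111000 pc3: +8 =502
r57=111001 pc4: +16 =518
r58=111010 pc4: +16 =534
r59=111011 pc5: +32 =566
r60=111100 pc4: +16 =582
r61=111101 pc5: +32 =614

Answer: 614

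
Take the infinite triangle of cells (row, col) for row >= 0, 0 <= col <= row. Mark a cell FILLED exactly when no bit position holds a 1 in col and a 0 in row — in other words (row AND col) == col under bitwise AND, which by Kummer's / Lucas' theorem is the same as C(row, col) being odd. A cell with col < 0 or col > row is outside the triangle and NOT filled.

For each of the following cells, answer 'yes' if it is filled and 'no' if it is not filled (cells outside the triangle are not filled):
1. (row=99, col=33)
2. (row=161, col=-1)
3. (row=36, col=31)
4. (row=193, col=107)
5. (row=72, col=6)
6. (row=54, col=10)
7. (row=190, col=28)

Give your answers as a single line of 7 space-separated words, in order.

Answer: yes no no no no no yes

Derivation:
(99,33): row=0b1100011, col=0b100001, row AND col = 0b100001 = 33; 33 == 33 -> filled
(161,-1): col outside [0, 161] -> not filled
(36,31): row=0b100100, col=0b11111, row AND col = 0b100 = 4; 4 != 31 -> empty
(193,107): row=0b11000001, col=0b1101011, row AND col = 0b1000001 = 65; 65 != 107 -> empty
(72,6): row=0b1001000, col=0b110, row AND col = 0b0 = 0; 0 != 6 -> empty
(54,10): row=0b110110, col=0b1010, row AND col = 0b10 = 2; 2 != 10 -> empty
(190,28): row=0b10111110, col=0b11100, row AND col = 0b11100 = 28; 28 == 28 -> filled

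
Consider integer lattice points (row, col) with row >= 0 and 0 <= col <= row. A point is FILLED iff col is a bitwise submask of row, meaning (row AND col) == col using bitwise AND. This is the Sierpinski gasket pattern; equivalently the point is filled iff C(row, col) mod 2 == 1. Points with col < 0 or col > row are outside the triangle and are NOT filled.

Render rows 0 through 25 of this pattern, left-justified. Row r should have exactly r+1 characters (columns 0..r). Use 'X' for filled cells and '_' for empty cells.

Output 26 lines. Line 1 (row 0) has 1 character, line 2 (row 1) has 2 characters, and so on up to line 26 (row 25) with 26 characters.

Answer: X
XX
X_X
XXXX
X___X
XX__XX
X_X_X_X
XXXXXXXX
X_______X
XX______XX
X_X_____X_X
XXXX____XXXX
X___X___X___X
XX__XX__XX__XX
X_X_X_X_X_X_X_X
XXXXXXXXXXXXXXXX
X_______________X
XX______________XX
X_X_____________X_X
XXXX____________XXXX
X___X___________X___X
XX__XX__________XX__XX
X_X_X_X_________X_X_X_X
XXXXXXXX________XXXXXXXX
X_______X_______X_______X
XX______XX______XX______XX

Derivation:
r0=0: X
r1=1: XX
r2=10: X_X
r3=11: XXXX
r4=100: X___X
r5=101: XX__XX
r6=110: X_X_X_X
r7=111: XXXXXXXX
r8=1000: X_______X
r9=1001: XX______XX
r10=1010: X_X_____X_X
r11=1011: XXXX____XXXX
r12=1100: X___X___X___X
r13=1101: XX__XX__XX__XX
r14=1110: X_X_X_X_X_X_X_X
r15=1111: XXXXXXXXXXXXXXXX
r16=10000: X_______________X
r17=10001: XX______________XX
r18=10010: X_X_____________X_X
r19=10011: XXXX____________XXXX
r20=10100: X___X___________X___X
r21=10101: XX__XX__________XX__XX
r22=10110: X_X_X_X_________X_X_X_X
r23=10111: XXXXXXXX________XXXXXXXX
r24=11000: X_______X_______X_______X
r25=11001: XX______XX______XX______XX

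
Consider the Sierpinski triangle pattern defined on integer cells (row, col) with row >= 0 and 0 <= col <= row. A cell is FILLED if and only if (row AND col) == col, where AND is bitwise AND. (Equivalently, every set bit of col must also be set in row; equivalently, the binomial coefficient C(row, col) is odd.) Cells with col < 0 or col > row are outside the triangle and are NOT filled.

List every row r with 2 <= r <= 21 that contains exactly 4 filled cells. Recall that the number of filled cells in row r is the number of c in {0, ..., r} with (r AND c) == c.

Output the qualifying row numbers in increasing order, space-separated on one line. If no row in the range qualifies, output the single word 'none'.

Answer: 3 5 6 9 10 12 17 18 20

Derivation:
Row r has 2^popcount(r) filled cells, so we need popcount(r) = log2(4) = 2.
Scan r = 2..21 and keep those with exactly 2 one-bits:
r=2=10 popcount=1 -> skip
r=3=11 popcount=2 -> KEEP
r=4=100 popcount=1 -> skip
r=5=101 popcount=2 -> KEEP
r=6=110 popcount=2 -> KEEP
r=7=111 popcount=3 -> skip
r=8=1000 popcount=1 -> skip
r=9=1001 popcount=2 -> KEEP
r=10=1010 popcount=2 -> KEEP
r=11=1011 popcount=3 -> skip
r=12=1100 popcount=2 -> KEEP
r=13=1101 popcount=3 -> skip
r=14=1110 popcount=3 -> skip
r=15=1111 popcount=4 -> skip
r=16=10000 popcount=1 -> skip
r=17=10001 popcount=2 -> KEEP
r=18=10010 popcount=2 -> KEEP
r=19=10011 popcount=3 -> skip
r=20=10100 popcount=2 -> KEEP
r=21=10101 popcount=3 -> skip
Kept rows: 3 5 6 9 10 12 17 18 20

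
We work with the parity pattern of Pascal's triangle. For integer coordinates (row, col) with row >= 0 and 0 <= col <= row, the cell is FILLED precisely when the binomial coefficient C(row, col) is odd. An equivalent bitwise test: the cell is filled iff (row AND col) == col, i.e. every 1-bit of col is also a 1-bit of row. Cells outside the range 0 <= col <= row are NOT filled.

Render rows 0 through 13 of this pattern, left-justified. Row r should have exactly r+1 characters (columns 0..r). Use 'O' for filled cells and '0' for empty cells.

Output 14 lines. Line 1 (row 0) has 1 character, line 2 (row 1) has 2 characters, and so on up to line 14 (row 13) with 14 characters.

r0=0: O
r1=1: OO
r2=10: O0O
r3=11: OOOO
r4=100: O000O
r5=101: OO00OO
r6=110: O0O0O0O
r7=111: OOOOOOOO
r8=1000: O0000000O
r9=1001: OO000000OO
r10=1010: O0O00000O0O
r11=1011: OOOO0000OOOO
r12=1100: O000O000O000O
r13=1101: OO00OO00OO00OO

Answer: O
OO
O0O
OOOO
O000O
OO00OO
O0O0O0O
OOOOOOOO
O0000000O
OO000000OO
O0O00000O0O
OOOO0000OOOO
O000O000O000O
OO00OO00OO00OO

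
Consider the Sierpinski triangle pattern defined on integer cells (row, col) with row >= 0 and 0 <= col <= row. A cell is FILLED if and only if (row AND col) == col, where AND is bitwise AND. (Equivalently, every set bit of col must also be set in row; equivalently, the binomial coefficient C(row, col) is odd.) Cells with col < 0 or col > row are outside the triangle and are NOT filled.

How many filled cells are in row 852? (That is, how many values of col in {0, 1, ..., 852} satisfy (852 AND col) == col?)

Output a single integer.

852 in binary = 1101010100
popcount(852) = number of 1-bits in 1101010100 = 5
A col c satisfies (852 AND c) == c iff every set bit of c is also set in 852; each of the 5 set bits of 852 can independently be on or off in c.
count = 2^5 = 32

Answer: 32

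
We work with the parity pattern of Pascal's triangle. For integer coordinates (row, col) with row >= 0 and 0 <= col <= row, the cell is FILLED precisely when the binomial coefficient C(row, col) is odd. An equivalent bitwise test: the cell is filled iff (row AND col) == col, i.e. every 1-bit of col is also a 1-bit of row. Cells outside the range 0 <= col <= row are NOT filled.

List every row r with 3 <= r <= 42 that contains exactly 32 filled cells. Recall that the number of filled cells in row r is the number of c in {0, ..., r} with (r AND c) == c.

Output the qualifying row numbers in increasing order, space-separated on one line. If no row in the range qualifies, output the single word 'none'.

Answer: 31

Derivation:
Row r has 2^popcount(r) filled cells, so we need popcount(r) = log2(32) = 5.
Scan r = 3..42 and keep those with exactly 5 one-bits:
r=3=11 popcount=2 -> skip
r=4=100 popcount=1 -> skip
r=5=101 popcount=2 -> skip
r=6=110 popcount=2 -> skip
r=7=111 popcount=3 -> skip
r=8=1000 popcount=1 -> skip
r=9=1001 popcount=2 -> skip
r=10=1010 popcount=2 -> skip
r=11=1011 popcount=3 -> skip
r=12=1100 popcount=2 -> skip
r=13=1101 popcount=3 -> skip
r=14=1110 popcount=3 -> skip
r=15=1111 popcount=4 -> skip
r=16=10000 popcount=1 -> skip
r=17=10001 popcount=2 -> skip
r=18=10010 popcount=2 -> skip
r=19=10011 popcount=3 -> skip
r=20=10100 popcount=2 -> skip
r=21=10101 popcount=3 -> skip
r=22=10110 popcount=3 -> skip
r=23=10111 popcount=4 -> skip
r=24=11000 popcount=2 -> skip
r=25=11001 popcount=3 -> skip
r=26=11010 popcount=3 -> skip
r=27=11011 popcount=4 -> skip
r=28=11100 popcount=3 -> skip
r=29=11101 popcount=4 -> skip
r=30=11110 popcount=4 -> skip
r=31=11111 popcount=5 -> KEEP
r=32=100000 popcount=1 -> skip
r=33=100001 popcount=2 -> skip
r=34=100010 popcount=2 -> skip
r=35=100011 popcount=3 -> skip
r=36=100100 popcount=2 -> skip
r=37=100101 popcount=3 -> skip
r=38=100110 popcount=3 -> skip
r=39=100111 popcount=4 -> skip
r=40=101000 popcount=2 -> skip
r=41=101001 popcount=3 -> skip
r=42=101010 popcount=3 -> skip
Kept rows: 31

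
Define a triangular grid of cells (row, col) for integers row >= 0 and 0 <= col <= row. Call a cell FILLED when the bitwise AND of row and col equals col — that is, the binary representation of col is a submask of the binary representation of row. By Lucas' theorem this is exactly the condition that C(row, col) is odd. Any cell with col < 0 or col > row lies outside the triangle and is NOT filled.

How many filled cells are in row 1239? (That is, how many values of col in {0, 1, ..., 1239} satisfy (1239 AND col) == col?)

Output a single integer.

1239 in binary = 10011010111
popcount(1239) = number of 1-bits in 10011010111 = 7
A col c satisfies (1239 AND c) == c iff every set bit of c is also set in 1239; each of the 7 set bits of 1239 can independently be on or off in c.
count = 2^7 = 128

Answer: 128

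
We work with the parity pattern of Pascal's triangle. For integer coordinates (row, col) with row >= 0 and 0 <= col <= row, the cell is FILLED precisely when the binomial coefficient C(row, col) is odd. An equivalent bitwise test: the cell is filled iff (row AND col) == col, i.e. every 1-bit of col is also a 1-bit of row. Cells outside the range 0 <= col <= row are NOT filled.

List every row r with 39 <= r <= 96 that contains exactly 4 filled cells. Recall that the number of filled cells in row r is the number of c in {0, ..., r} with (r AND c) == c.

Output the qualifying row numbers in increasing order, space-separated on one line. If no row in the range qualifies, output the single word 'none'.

Answer: 40 48 65 66 68 72 80 96

Derivation:
Row r has 2^popcount(r) filled cells, so we need popcount(r) = log2(4) = 2.
Scan r = 39..96 and keep those with exactly 2 one-bits:
r=39=100111 popcount=4 -> skip
r=40=101000 popcount=2 -> KEEP
r=41=101001 popcount=3 -> skip
r=42=101010 popcount=3 -> skip
r=43=101011 popcount=4 -> skip
r=44=101100 popcount=3 -> skip
r=45=101101 popcount=4 -> skip
r=46=101110 popcount=4 -> skip
r=47=101111 popcount=5 -> skip
r=48=110000 popcount=2 -> KEEP
r=49=110001 popcount=3 -> skip
r=50=110010 popcount=3 -> skip
r=51=110011 popcount=4 -> skip
r=52=110100 popcount=3 -> skip
r=53=110101 popcount=4 -> skip
r=54=110110 popcount=4 -> skip
r=55=110111 popcount=5 -> skip
r=56=111000 popcount=3 -> skip
r=57=111001 popcount=4 -> skip
r=58=111010 popcount=4 -> skip
r=59=111011 popcount=5 -> skip
r=60=111100 popcount=4 -> skip
r=61=111101 popcount=5 -> skip
r=62=111110 popcount=5 -> skip
r=63=111111 popcount=6 -> skip
r=64=1000000 popcount=1 -> skip
r=65=1000001 popcount=2 -> KEEP
r=66=1000010 popcount=2 -> KEEP
r=67=1000011 popcount=3 -> skip
r=68=1000100 popcount=2 -> KEEP
r=69=1000101 popcount=3 -> skip
r=70=1000110 popcount=3 -> skip
r=71=1000111 popcount=4 -> skip
r=72=1001000 popcount=2 -> KEEP
r=73=1001001 popcount=3 -> skip
r=74=1001010 popcount=3 -> skip
r=75=1001011 popcount=4 -> skip
r=76=1001100 popcount=3 -> skip
r=77=1001101 popcount=4 -> skip
r=78=1001110 popcount=4 -> skip
r=79=1001111 popcount=5 -> skip
r=80=1010000 popcount=2 -> KEEP
r=81=1010001 popcount=3 -> skip
r=82=1010010 popcount=3 -> skip
r=83=1010011 popcount=4 -> skip
r=84=1010100 popcount=3 -> skip
r=85=1010101 popcount=4 -> skip
r=86=1010110 popcount=4 -> skip
r=87=1010111 popcount=5 -> skip
r=88=1011000 popcount=3 -> skip
r=89=1011001 popcount=4 -> skip
r=90=1011010 popcount=4 -> skip
r=91=1011011 popcount=5 -> skip
r=92=1011100 popcount=4 -> skip
r=93=1011101 popcount=5 -> skip
r=94=1011110 popcount=5 -> skip
r=95=1011111 popcount=6 -> skip
r=96=1100000 popcount=2 -> KEEP
Kept rows: 40 48 65 66 68 72 80 96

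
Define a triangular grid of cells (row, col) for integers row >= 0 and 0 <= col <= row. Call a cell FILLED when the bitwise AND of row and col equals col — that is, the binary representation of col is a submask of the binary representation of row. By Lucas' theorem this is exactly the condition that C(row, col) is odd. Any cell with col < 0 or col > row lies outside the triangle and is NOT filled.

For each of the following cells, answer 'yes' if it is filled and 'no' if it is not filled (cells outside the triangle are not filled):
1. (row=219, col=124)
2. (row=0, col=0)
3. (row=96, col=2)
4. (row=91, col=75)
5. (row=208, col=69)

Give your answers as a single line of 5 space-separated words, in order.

Answer: no yes no yes no

Derivation:
(219,124): row=0b11011011, col=0b1111100, row AND col = 0b1011000 = 88; 88 != 124 -> empty
(0,0): row=0b0, col=0b0, row AND col = 0b0 = 0; 0 == 0 -> filled
(96,2): row=0b1100000, col=0b10, row AND col = 0b0 = 0; 0 != 2 -> empty
(91,75): row=0b1011011, col=0b1001011, row AND col = 0b1001011 = 75; 75 == 75 -> filled
(208,69): row=0b11010000, col=0b1000101, row AND col = 0b1000000 = 64; 64 != 69 -> empty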